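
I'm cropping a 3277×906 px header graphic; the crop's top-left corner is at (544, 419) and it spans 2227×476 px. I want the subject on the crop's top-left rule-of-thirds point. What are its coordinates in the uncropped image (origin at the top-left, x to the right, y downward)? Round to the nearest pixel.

One third of the crop width 2227 is 742.33 px.
One third of the crop height 476 is 158.67 px.
The top-left point is one-third across and one-third down within the crop:
x = 544 + 1 × 742.33 ≈ 1286; y = 419 + 1 × 158.67 ≈ 578.

(1286, 578)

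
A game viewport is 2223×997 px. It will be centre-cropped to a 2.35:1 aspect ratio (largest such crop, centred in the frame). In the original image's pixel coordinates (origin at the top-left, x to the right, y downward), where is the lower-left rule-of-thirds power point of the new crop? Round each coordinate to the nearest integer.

(741, 656)

2223/997 < 2.35/1, so the 2.35:1 crop keeps the full width 2223 and trims height to 2223 × 1/2.35 = 945.96 px.
Top offset = (997 − 945.96)/2 = 25.52 px; left offset = 0.
Lower-left is one-third across and two-thirds down within the crop:
x = 0.00 + 1 × 2223.00/3 ≈ 741; y = 25.52 + 2 × 945.96/3 ≈ 656.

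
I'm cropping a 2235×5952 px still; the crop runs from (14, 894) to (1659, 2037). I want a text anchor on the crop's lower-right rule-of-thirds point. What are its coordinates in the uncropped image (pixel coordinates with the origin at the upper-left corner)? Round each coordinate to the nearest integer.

x = 1111 px, y = 1656 px

Crop width = 1659 − 14 = 1645 px; one third is 548.33 px.
Crop height = 2037 − 894 = 1143 px; one third is 381.00 px.
The lower-right point is two-thirds across and two-thirds down within the crop:
x = 14 + 2 × 548.33 ≈ 1111; y = 894 + 2 × 381.00 ≈ 1656.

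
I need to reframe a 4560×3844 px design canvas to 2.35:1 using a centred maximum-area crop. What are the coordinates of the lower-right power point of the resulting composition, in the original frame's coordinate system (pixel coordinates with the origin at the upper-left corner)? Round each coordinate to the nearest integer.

(3040, 2245)

4560/3844 < 2.35/1, so the 2.35:1 crop keeps the full width 4560 and trims height to 4560 × 1/2.35 = 1940.43 px.
Top offset = (3844 − 1940.43)/2 = 951.79 px; left offset = 0.
Lower-right is two-thirds across and two-thirds down within the crop:
x = 0.00 + 2 × 4560.00/3 ≈ 3040; y = 951.79 + 2 × 1940.43/3 ≈ 2245.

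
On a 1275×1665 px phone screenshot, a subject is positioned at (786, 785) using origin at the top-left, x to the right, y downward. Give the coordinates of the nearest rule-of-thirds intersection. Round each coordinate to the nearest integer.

Third lines: x ∈ {425, 850}, y ∈ {555, 1110}.
786 is closer to x = 850; 785 is closer to y = 555.
So the nearest intersection is the upper-right power point.

x = 850 px, y = 555 px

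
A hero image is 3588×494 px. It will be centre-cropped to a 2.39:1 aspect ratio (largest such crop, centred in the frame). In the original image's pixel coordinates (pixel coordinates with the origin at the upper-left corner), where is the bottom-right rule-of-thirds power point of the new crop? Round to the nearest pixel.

x = 1991 px, y = 329 px

3588/494 > 2.39/1, so the 2.39:1 crop keeps the full height 494 and trims width to 494 × 2.39/1 = 1180.66 px.
Left offset = (3588 − 1180.66)/2 = 1203.67 px; top offset = 0.
Bottom-right is two-thirds across and two-thirds down within the crop:
x = 1203.67 + 2 × 1180.66/3 ≈ 1991; y = 0.00 + 2 × 494.00/3 ≈ 329.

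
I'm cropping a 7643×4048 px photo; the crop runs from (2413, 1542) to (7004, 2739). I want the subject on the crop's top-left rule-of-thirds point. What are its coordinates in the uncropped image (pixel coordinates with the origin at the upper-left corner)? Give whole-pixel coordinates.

Crop width = 7004 − 2413 = 4591 px; one third is 1530.33 px.
Crop height = 2739 − 1542 = 1197 px; one third is 399.00 px.
The top-left point is one-third across and one-third down within the crop:
x = 2413 + 1 × 1530.33 ≈ 3943; y = 1542 + 1 × 399.00 ≈ 1941.

x = 3943 px, y = 1941 px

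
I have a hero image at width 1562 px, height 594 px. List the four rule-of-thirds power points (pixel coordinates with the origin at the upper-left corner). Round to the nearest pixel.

(521, 198), (1041, 198), (521, 396), (1041, 396)

One third of 1562 is 520.67; one third of 594 is 198.
Vertical third lines at x = 521 and x = 1041; horizontal third lines at y = 198 and y = 396.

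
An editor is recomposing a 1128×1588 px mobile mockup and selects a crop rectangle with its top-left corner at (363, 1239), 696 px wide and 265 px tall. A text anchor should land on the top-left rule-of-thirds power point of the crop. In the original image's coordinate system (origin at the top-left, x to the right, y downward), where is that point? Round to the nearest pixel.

One third of the crop width 696 is 232.00 px.
One third of the crop height 265 is 88.33 px.
The top-left point is one-third across and one-third down within the crop:
x = 363 + 1 × 232.00 ≈ 595; y = 1239 + 1 × 88.33 ≈ 1327.

(595, 1327)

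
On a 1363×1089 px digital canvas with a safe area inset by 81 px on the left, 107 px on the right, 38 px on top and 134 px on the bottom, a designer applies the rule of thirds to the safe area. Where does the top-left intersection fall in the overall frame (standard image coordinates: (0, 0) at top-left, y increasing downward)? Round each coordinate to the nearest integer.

x = 473 px, y = 344 px

Content width = 1363 − 81 − 107 = 1175 px; content height = 1089 − 38 − 134 = 917 px.
Top-left is one-third across and one-third down within the safe area.
x = 81 + 1 × 1175/3 = 81 + 391.67 ≈ 473
y = 38 + 1 × 917/3 = 38 + 305.67 ≈ 344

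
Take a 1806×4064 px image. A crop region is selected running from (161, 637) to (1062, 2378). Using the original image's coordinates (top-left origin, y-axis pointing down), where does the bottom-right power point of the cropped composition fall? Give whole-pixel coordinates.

x = 762 px, y = 1798 px

Crop width = 1062 − 161 = 901 px; one third is 300.33 px.
Crop height = 2378 − 637 = 1741 px; one third is 580.33 px.
The bottom-right point is two-thirds across and two-thirds down within the crop:
x = 161 + 2 × 300.33 ≈ 762; y = 637 + 2 × 580.33 ≈ 1798.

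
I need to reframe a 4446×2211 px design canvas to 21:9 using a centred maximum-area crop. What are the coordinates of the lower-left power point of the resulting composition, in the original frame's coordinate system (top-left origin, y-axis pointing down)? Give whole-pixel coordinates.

4446/2211 < 21/9, so the 21:9 crop keeps the full width 4446 and trims height to 4446 × 9/21 = 1905.43 px.
Top offset = (2211 − 1905.43)/2 = 152.79 px; left offset = 0.
Lower-left is one-third across and two-thirds down within the crop:
x = 0.00 + 1 × 4446.00/3 ≈ 1482; y = 152.79 + 2 × 1905.43/3 ≈ 1423.

(1482, 1423)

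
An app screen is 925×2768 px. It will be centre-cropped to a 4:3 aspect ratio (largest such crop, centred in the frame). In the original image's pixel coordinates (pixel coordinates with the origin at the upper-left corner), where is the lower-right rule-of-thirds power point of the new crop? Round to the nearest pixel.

x = 617 px, y = 1500 px

925/2768 < 4/3, so the 4:3 crop keeps the full width 925 and trims height to 925 × 3/4 = 693.75 px.
Top offset = (2768 − 693.75)/2 = 1037.12 px; left offset = 0.
Lower-right is two-thirds across and two-thirds down within the crop:
x = 0.00 + 2 × 925.00/3 ≈ 617; y = 1037.12 + 2 × 693.75/3 ≈ 1500.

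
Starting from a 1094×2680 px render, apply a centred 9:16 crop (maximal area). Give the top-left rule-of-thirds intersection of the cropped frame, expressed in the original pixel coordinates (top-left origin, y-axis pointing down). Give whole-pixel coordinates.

1094/2680 < 9/16, so the 9:16 crop keeps the full width 1094 and trims height to 1094 × 16/9 = 1944.89 px.
Top offset = (2680 − 1944.89)/2 = 367.56 px; left offset = 0.
Top-left is one-third across and one-third down within the crop:
x = 0.00 + 1 × 1094.00/3 ≈ 365; y = 367.56 + 1 × 1944.89/3 ≈ 1016.

(365, 1016)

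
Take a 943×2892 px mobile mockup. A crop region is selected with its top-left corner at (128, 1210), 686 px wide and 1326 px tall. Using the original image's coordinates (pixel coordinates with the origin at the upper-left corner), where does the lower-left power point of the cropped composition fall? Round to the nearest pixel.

(357, 2094)

One third of the crop width 686 is 228.67 px.
One third of the crop height 1326 is 442.00 px.
The lower-left point is one-third across and two-thirds down within the crop:
x = 128 + 1 × 228.67 ≈ 357; y = 1210 + 2 × 442.00 ≈ 2094.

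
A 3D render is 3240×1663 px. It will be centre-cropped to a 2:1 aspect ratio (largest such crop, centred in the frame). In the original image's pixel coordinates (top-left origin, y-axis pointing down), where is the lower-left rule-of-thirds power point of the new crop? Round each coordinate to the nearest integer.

(1080, 1102)

3240/1663 < 2/1, so the 2:1 crop keeps the full width 3240 and trims height to 3240 × 1/2 = 1620.00 px.
Top offset = (1663 − 1620.00)/2 = 21.50 px; left offset = 0.
Lower-left is one-third across and two-thirds down within the crop:
x = 0.00 + 1 × 3240.00/3 ≈ 1080; y = 21.50 + 2 × 1620.00/3 ≈ 1102.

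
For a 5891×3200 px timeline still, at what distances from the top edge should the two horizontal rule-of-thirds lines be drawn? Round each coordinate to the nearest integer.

3200 / 3 = 1066.67, so the horizontal lines sit at one and two thirds of 3200.

y = 1067 px and y = 2133 px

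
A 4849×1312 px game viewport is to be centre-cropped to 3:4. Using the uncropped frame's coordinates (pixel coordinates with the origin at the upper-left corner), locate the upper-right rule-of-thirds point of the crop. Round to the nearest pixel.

x = 2589 px, y = 437 px

4849/1312 > 3/4, so the 3:4 crop keeps the full height 1312 and trims width to 1312 × 3/4 = 984.00 px.
Left offset = (4849 − 984.00)/2 = 1932.50 px; top offset = 0.
Upper-right is two-thirds across and one-third down within the crop:
x = 1932.50 + 2 × 984.00/3 ≈ 2589; y = 0.00 + 1 × 1312.00/3 ≈ 437.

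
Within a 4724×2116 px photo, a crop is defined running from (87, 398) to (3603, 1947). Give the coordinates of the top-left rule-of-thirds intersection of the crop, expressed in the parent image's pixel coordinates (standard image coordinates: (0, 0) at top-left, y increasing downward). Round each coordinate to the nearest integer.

x = 1259 px, y = 914 px

Crop width = 3603 − 87 = 3516 px; one third is 1172.00 px.
Crop height = 1947 − 398 = 1549 px; one third is 516.33 px.
The top-left point is one-third across and one-third down within the crop:
x = 87 + 1 × 1172.00 ≈ 1259; y = 398 + 1 × 516.33 ≈ 914.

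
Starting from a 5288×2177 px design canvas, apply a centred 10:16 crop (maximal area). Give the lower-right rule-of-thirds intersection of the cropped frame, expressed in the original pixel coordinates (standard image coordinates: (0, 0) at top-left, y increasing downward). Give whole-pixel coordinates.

5288/2177 > 10/16, so the 10:16 crop keeps the full height 2177 and trims width to 2177 × 10/16 = 1360.62 px.
Left offset = (5288 − 1360.62)/2 = 1963.69 px; top offset = 0.
Lower-right is two-thirds across and two-thirds down within the crop:
x = 1963.69 + 2 × 1360.62/3 ≈ 2871; y = 0.00 + 2 × 2177.00/3 ≈ 1451.

(2871, 1451)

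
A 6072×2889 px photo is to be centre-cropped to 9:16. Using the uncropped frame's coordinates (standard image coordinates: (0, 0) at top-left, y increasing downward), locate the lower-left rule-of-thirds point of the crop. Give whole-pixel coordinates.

x = 2765 px, y = 1926 px

6072/2889 > 9/16, so the 9:16 crop keeps the full height 2889 and trims width to 2889 × 9/16 = 1625.06 px.
Left offset = (6072 − 1625.06)/2 = 2223.47 px; top offset = 0.
Lower-left is one-third across and two-thirds down within the crop:
x = 2223.47 + 1 × 1625.06/3 ≈ 2765; y = 0.00 + 2 × 2889.00/3 ≈ 1926.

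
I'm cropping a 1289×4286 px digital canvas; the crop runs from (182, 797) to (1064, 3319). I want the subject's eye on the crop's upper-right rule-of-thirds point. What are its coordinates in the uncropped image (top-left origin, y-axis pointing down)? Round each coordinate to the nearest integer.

Crop width = 1064 − 182 = 882 px; one third is 294.00 px.
Crop height = 3319 − 797 = 2522 px; one third is 840.67 px.
The upper-right point is two-thirds across and one-third down within the crop:
x = 182 + 2 × 294.00 ≈ 770; y = 797 + 1 × 840.67 ≈ 1638.

x = 770 px, y = 1638 px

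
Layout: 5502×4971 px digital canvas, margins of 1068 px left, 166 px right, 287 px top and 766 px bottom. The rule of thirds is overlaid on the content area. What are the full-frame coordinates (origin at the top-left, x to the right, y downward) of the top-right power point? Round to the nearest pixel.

Content width = 5502 − 1068 − 166 = 4268 px; content height = 4971 − 287 − 766 = 3918 px.
Top-right is two-thirds across and one-third down within the content area.
x = 1068 + 2 × 4268/3 = 1068 + 2845.33 ≈ 3913
y = 287 + 1 × 3918/3 = 287 + 1306.00 ≈ 1593

(3913, 1593)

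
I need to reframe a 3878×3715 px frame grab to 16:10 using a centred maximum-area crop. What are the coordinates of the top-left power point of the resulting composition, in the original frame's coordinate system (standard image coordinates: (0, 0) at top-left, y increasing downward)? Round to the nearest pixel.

3878/3715 < 16/10, so the 16:10 crop keeps the full width 3878 and trims height to 3878 × 10/16 = 2423.75 px.
Top offset = (3715 − 2423.75)/2 = 645.62 px; left offset = 0.
Top-left is one-third across and one-third down within the crop:
x = 0.00 + 1 × 3878.00/3 ≈ 1293; y = 645.62 + 1 × 2423.75/3 ≈ 1454.

(1293, 1454)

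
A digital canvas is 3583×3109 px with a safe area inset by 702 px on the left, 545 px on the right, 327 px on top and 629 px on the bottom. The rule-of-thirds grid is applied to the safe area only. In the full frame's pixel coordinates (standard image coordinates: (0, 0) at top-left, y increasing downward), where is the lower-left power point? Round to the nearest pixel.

(1481, 1762)

Content width = 3583 − 702 − 545 = 2336 px; content height = 3109 − 327 − 629 = 2153 px.
Lower-left is one-third across and two-thirds down within the safe area.
x = 702 + 1 × 2336/3 = 702 + 778.67 ≈ 1481
y = 327 + 2 × 2153/3 = 327 + 1435.33 ≈ 1762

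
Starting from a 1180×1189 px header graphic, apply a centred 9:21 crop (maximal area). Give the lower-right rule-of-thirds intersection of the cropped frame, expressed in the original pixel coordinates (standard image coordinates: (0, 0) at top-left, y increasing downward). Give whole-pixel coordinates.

1180/1189 > 9/21, so the 9:21 crop keeps the full height 1189 and trims width to 1189 × 9/21 = 509.57 px.
Left offset = (1180 − 509.57)/2 = 335.21 px; top offset = 0.
Lower-right is two-thirds across and two-thirds down within the crop:
x = 335.21 + 2 × 509.57/3 ≈ 675; y = 0.00 + 2 × 1189.00/3 ≈ 793.

x = 675 px, y = 793 px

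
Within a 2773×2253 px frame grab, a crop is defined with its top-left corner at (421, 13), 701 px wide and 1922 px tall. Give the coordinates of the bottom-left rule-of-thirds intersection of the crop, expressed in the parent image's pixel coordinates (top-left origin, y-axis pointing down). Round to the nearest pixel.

One third of the crop width 701 is 233.67 px.
One third of the crop height 1922 is 640.67 px.
The bottom-left point is one-third across and two-thirds down within the crop:
x = 421 + 1 × 233.67 ≈ 655; y = 13 + 2 × 640.67 ≈ 1294.

x = 655 px, y = 1294 px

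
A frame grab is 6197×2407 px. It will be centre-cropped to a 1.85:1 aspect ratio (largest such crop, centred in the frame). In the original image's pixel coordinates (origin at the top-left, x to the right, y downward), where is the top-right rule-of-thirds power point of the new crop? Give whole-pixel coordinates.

(3841, 802)

6197/2407 > 1.85/1, so the 1.85:1 crop keeps the full height 2407 and trims width to 2407 × 1.85/1 = 4452.95 px.
Left offset = (6197 − 4452.95)/2 = 872.03 px; top offset = 0.
Top-right is two-thirds across and one-third down within the crop:
x = 872.03 + 2 × 4452.95/3 ≈ 3841; y = 0.00 + 1 × 2407.00/3 ≈ 802.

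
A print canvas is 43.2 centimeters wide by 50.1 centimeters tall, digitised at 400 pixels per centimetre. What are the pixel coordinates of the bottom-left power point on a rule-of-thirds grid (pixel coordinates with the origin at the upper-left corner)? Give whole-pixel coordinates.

In pixels the canvas is 43.2 × 400 = 17280 wide and 50.1 × 400 = 20040 tall.
The bottom-left point is one-third across and two-thirds down:
x = 1 × 17280/3 ≈ 5760; y = 2 × 20040/3 ≈ 13360.

(5760, 13360)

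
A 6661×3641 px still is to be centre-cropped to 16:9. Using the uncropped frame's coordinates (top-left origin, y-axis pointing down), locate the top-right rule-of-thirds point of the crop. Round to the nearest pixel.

6661/3641 > 16/9, so the 16:9 crop keeps the full height 3641 and trims width to 3641 × 16/9 = 6472.89 px.
Left offset = (6661 − 6472.89)/2 = 94.06 px; top offset = 0.
Top-right is two-thirds across and one-third down within the crop:
x = 94.06 + 2 × 6472.89/3 ≈ 4409; y = 0.00 + 1 × 3641.00/3 ≈ 1214.

(4409, 1214)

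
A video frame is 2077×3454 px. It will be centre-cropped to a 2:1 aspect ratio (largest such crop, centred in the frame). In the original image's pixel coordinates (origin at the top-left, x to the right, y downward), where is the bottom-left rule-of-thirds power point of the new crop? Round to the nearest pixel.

(692, 1900)

2077/3454 < 2/1, so the 2:1 crop keeps the full width 2077 and trims height to 2077 × 1/2 = 1038.50 px.
Top offset = (3454 − 1038.50)/2 = 1207.75 px; left offset = 0.
Bottom-left is one-third across and two-thirds down within the crop:
x = 0.00 + 1 × 2077.00/3 ≈ 692; y = 1207.75 + 2 × 1038.50/3 ≈ 1900.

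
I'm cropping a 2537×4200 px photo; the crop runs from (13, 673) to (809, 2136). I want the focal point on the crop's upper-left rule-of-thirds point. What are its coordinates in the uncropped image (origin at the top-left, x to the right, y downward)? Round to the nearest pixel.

Crop width = 809 − 13 = 796 px; one third is 265.33 px.
Crop height = 2136 − 673 = 1463 px; one third is 487.67 px.
The upper-left point is one-third across and one-third down within the crop:
x = 13 + 1 × 265.33 ≈ 278; y = 673 + 1 × 487.67 ≈ 1161.

x = 278 px, y = 1161 px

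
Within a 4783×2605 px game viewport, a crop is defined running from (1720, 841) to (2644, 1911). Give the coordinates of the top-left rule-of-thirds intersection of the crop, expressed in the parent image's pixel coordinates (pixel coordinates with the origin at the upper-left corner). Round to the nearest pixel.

Crop width = 2644 − 1720 = 924 px; one third is 308.00 px.
Crop height = 1911 − 841 = 1070 px; one third is 356.67 px.
The top-left point is one-third across and one-third down within the crop:
x = 1720 + 1 × 308.00 ≈ 2028; y = 841 + 1 × 356.67 ≈ 1198.

x = 2028 px, y = 1198 px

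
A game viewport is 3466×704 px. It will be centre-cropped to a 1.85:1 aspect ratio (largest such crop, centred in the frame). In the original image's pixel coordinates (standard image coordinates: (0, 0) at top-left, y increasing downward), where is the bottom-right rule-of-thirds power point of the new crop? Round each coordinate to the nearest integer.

x = 1950 px, y = 469 px

3466/704 > 1.85/1, so the 1.85:1 crop keeps the full height 704 and trims width to 704 × 1.85/1 = 1302.40 px.
Left offset = (3466 − 1302.40)/2 = 1081.80 px; top offset = 0.
Bottom-right is two-thirds across and two-thirds down within the crop:
x = 1081.80 + 2 × 1302.40/3 ≈ 1950; y = 0.00 + 2 × 704.00/3 ≈ 469.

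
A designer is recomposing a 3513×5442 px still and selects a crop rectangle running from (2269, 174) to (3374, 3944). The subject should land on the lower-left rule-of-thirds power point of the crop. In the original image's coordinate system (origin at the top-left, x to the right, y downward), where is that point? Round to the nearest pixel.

Crop width = 3374 − 2269 = 1105 px; one third is 368.33 px.
Crop height = 3944 − 174 = 3770 px; one third is 1256.67 px.
The lower-left point is one-third across and two-thirds down within the crop:
x = 2269 + 1 × 368.33 ≈ 2637; y = 174 + 2 × 1256.67 ≈ 2687.

x = 2637 px, y = 2687 px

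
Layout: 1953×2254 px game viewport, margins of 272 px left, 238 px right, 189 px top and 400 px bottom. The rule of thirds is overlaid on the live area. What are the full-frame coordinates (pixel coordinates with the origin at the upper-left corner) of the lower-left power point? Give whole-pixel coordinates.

Content width = 1953 − 272 − 238 = 1443 px; content height = 2254 − 189 − 400 = 1665 px.
Lower-left is one-third across and two-thirds down within the live area.
x = 272 + 1 × 1443/3 = 272 + 481.00 ≈ 753
y = 189 + 2 × 1665/3 = 189 + 1110.00 ≈ 1299

(753, 1299)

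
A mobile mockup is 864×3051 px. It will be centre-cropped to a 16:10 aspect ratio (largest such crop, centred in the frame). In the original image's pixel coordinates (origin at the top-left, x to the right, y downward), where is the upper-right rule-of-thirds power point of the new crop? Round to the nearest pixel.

864/3051 < 16/10, so the 16:10 crop keeps the full width 864 and trims height to 864 × 10/16 = 540.00 px.
Top offset = (3051 − 540.00)/2 = 1255.50 px; left offset = 0.
Upper-right is two-thirds across and one-third down within the crop:
x = 0.00 + 2 × 864.00/3 ≈ 576; y = 1255.50 + 1 × 540.00/3 ≈ 1436.

x = 576 px, y = 1436 px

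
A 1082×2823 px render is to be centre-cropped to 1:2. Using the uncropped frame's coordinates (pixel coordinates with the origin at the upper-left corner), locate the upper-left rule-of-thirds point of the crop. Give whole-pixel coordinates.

x = 361 px, y = 1051 px

1082/2823 < 1/2, so the 1:2 crop keeps the full width 1082 and trims height to 1082 × 2/1 = 2164.00 px.
Top offset = (2823 − 2164.00)/2 = 329.50 px; left offset = 0.
Upper-left is one-third across and one-third down within the crop:
x = 0.00 + 1 × 1082.00/3 ≈ 361; y = 329.50 + 1 × 2164.00/3 ≈ 1051.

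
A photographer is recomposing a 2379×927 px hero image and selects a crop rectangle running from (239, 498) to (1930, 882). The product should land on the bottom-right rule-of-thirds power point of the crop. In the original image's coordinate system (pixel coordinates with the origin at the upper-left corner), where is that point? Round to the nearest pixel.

(1366, 754)

Crop width = 1930 − 239 = 1691 px; one third is 563.67 px.
Crop height = 882 − 498 = 384 px; one third is 128.00 px.
The bottom-right point is two-thirds across and two-thirds down within the crop:
x = 239 + 2 × 563.67 ≈ 1366; y = 498 + 2 × 128.00 ≈ 754.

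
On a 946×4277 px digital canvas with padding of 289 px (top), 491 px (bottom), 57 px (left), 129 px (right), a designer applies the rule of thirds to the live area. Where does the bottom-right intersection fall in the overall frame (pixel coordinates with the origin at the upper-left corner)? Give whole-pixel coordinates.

(564, 2620)

Content width = 946 − 57 − 129 = 760 px; content height = 4277 − 289 − 491 = 3497 px.
Bottom-right is two-thirds across and two-thirds down within the live area.
x = 57 + 2 × 760/3 = 57 + 506.67 ≈ 564
y = 289 + 2 × 3497/3 = 289 + 2331.33 ≈ 2620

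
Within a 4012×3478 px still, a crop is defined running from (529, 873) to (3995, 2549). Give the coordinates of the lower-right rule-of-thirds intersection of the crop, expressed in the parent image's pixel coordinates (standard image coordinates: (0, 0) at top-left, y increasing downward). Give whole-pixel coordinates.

Crop width = 3995 − 529 = 3466 px; one third is 1155.33 px.
Crop height = 2549 − 873 = 1676 px; one third is 558.67 px.
The lower-right point is two-thirds across and two-thirds down within the crop:
x = 529 + 2 × 1155.33 ≈ 2840; y = 873 + 2 × 558.67 ≈ 1990.

x = 2840 px, y = 1990 px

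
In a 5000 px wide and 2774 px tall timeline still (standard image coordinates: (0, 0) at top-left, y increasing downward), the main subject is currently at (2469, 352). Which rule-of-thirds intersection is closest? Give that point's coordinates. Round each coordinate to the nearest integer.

(1667, 925)

Third lines: x ∈ {1667, 3333}, y ∈ {925, 1849}.
2469 is closer to x = 1667; 352 is closer to y = 925.
So the nearest intersection is the upper-left power point.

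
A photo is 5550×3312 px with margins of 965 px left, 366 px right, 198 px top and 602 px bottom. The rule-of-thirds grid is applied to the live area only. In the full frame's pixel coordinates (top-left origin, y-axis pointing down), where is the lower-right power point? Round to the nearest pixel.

Content width = 5550 − 965 − 366 = 4219 px; content height = 3312 − 198 − 602 = 2512 px.
Lower-right is two-thirds across and two-thirds down within the live area.
x = 965 + 2 × 4219/3 = 965 + 2812.67 ≈ 3778
y = 198 + 2 × 2512/3 = 198 + 1674.67 ≈ 1873

x = 3778 px, y = 1873 px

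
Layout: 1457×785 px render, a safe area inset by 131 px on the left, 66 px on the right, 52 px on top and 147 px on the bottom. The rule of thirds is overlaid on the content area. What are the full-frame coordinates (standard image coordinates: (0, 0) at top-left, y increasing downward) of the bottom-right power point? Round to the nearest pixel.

(971, 443)

Content width = 1457 − 131 − 66 = 1260 px; content height = 785 − 52 − 147 = 586 px.
Bottom-right is two-thirds across and two-thirds down within the content area.
x = 131 + 2 × 1260/3 = 131 + 840.00 ≈ 971
y = 52 + 2 × 586/3 = 52 + 390.67 ≈ 443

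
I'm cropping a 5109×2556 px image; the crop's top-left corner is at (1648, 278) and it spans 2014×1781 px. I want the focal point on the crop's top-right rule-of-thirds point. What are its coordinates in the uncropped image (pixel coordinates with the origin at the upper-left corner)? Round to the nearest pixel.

One third of the crop width 2014 is 671.33 px.
One third of the crop height 1781 is 593.67 px.
The top-right point is two-thirds across and one-third down within the crop:
x = 1648 + 2 × 671.33 ≈ 2991; y = 278 + 1 × 593.67 ≈ 872.

(2991, 872)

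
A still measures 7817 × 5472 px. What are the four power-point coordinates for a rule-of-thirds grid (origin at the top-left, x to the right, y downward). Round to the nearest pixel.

(2606, 1824), (5211, 1824), (2606, 3648), (5211, 3648)

One third of 7817 is 2605.67; one third of 5472 is 1824.
Vertical third lines at x = 2606 and x = 5211; horizontal third lines at y = 1824 and y = 3648.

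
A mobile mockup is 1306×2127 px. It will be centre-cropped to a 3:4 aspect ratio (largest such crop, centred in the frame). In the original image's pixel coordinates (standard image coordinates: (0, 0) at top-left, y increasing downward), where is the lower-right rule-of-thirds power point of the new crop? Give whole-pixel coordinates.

1306/2127 < 3/4, so the 3:4 crop keeps the full width 1306 and trims height to 1306 × 4/3 = 1741.33 px.
Top offset = (2127 − 1741.33)/2 = 192.83 px; left offset = 0.
Lower-right is two-thirds across and two-thirds down within the crop:
x = 0.00 + 2 × 1306.00/3 ≈ 871; y = 192.83 + 2 × 1741.33/3 ≈ 1354.

x = 871 px, y = 1354 px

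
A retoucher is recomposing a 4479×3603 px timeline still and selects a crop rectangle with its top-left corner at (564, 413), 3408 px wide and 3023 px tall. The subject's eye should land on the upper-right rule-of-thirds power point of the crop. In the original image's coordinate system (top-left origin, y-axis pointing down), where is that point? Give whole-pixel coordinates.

One third of the crop width 3408 is 1136.00 px.
One third of the crop height 3023 is 1007.67 px.
The upper-right point is two-thirds across and one-third down within the crop:
x = 564 + 2 × 1136.00 ≈ 2836; y = 413 + 1 × 1007.67 ≈ 1421.

(2836, 1421)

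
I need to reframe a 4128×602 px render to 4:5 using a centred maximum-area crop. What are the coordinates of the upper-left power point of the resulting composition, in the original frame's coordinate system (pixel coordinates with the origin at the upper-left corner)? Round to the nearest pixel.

(1984, 201)

4128/602 > 4/5, so the 4:5 crop keeps the full height 602 and trims width to 602 × 4/5 = 481.60 px.
Left offset = (4128 − 481.60)/2 = 1823.20 px; top offset = 0.
Upper-left is one-third across and one-third down within the crop:
x = 1823.20 + 1 × 481.60/3 ≈ 1984; y = 0.00 + 1 × 602.00/3 ≈ 201.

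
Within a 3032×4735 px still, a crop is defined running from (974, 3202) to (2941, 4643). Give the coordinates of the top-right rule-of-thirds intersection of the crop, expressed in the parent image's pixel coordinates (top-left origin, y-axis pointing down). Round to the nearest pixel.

Crop width = 2941 − 974 = 1967 px; one third is 655.67 px.
Crop height = 4643 − 3202 = 1441 px; one third is 480.33 px.
The top-right point is two-thirds across and one-third down within the crop:
x = 974 + 2 × 655.67 ≈ 2285; y = 3202 + 1 × 480.33 ≈ 3682.

x = 2285 px, y = 3682 px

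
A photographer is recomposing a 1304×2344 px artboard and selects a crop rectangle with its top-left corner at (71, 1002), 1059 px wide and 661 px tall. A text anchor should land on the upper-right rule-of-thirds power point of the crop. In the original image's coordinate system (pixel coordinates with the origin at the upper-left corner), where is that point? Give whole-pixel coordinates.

x = 777 px, y = 1222 px

One third of the crop width 1059 is 353.00 px.
One third of the crop height 661 is 220.33 px.
The upper-right point is two-thirds across and one-third down within the crop:
x = 71 + 2 × 353.00 ≈ 777; y = 1002 + 1 × 220.33 ≈ 1222.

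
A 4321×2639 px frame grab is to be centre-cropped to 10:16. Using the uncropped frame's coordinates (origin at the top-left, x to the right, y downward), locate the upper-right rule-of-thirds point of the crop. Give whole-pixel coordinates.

4321/2639 > 10/16, so the 10:16 crop keeps the full height 2639 and trims width to 2639 × 10/16 = 1649.38 px.
Left offset = (4321 − 1649.38)/2 = 1335.81 px; top offset = 0.
Upper-right is two-thirds across and one-third down within the crop:
x = 1335.81 + 2 × 1649.38/3 ≈ 2435; y = 0.00 + 1 × 2639.00/3 ≈ 880.

x = 2435 px, y = 880 px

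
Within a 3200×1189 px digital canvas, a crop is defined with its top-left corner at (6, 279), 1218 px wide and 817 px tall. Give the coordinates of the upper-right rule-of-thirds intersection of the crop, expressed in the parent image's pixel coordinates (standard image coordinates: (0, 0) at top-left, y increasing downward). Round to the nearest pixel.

(818, 551)

One third of the crop width 1218 is 406.00 px.
One third of the crop height 817 is 272.33 px.
The upper-right point is two-thirds across and one-third down within the crop:
x = 6 + 2 × 406.00 ≈ 818; y = 279 + 1 × 272.33 ≈ 551.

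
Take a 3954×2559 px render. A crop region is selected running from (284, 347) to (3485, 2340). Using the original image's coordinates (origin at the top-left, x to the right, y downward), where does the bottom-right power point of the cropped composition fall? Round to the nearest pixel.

(2418, 1676)

Crop width = 3485 − 284 = 3201 px; one third is 1067.00 px.
Crop height = 2340 − 347 = 1993 px; one third is 664.33 px.
The bottom-right point is two-thirds across and two-thirds down within the crop:
x = 284 + 2 × 1067.00 ≈ 2418; y = 347 + 2 × 664.33 ≈ 1676.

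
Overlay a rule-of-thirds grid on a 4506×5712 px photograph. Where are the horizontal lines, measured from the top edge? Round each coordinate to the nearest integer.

y = 1904 px and y = 3808 px

5712 / 3 = 1904, so the horizontal lines sit at one and two thirds of 5712.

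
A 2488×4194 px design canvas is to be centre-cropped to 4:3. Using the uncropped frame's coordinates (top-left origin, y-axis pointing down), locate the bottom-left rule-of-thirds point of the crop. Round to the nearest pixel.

(829, 2408)

2488/4194 < 4/3, so the 4:3 crop keeps the full width 2488 and trims height to 2488 × 3/4 = 1866.00 px.
Top offset = (4194 − 1866.00)/2 = 1164.00 px; left offset = 0.
Bottom-left is one-third across and two-thirds down within the crop:
x = 0.00 + 1 × 2488.00/3 ≈ 829; y = 1164.00 + 2 × 1866.00/3 ≈ 2408.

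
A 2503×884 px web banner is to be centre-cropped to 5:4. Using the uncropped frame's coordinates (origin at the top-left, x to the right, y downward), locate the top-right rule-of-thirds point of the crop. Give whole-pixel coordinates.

(1436, 295)

2503/884 > 5/4, so the 5:4 crop keeps the full height 884 and trims width to 884 × 5/4 = 1105.00 px.
Left offset = (2503 − 1105.00)/2 = 699.00 px; top offset = 0.
Top-right is two-thirds across and one-third down within the crop:
x = 699.00 + 2 × 1105.00/3 ≈ 1436; y = 0.00 + 1 × 884.00/3 ≈ 295.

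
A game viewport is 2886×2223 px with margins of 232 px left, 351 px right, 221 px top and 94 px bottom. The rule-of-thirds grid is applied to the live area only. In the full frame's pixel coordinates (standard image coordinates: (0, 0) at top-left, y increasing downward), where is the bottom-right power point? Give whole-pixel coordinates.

(1767, 1493)

Content width = 2886 − 232 − 351 = 2303 px; content height = 2223 − 221 − 94 = 1908 px.
Bottom-right is two-thirds across and two-thirds down within the live area.
x = 232 + 2 × 2303/3 = 232 + 1535.33 ≈ 1767
y = 221 + 2 × 1908/3 = 221 + 1272.00 ≈ 1493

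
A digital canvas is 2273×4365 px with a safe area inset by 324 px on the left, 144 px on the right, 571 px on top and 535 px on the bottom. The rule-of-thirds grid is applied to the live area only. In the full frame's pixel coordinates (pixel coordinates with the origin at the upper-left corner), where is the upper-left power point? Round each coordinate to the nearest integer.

Content width = 2273 − 324 − 144 = 1805 px; content height = 4365 − 571 − 535 = 3259 px.
Upper-left is one-third across and one-third down within the live area.
x = 324 + 1 × 1805/3 = 324 + 601.67 ≈ 926
y = 571 + 1 × 3259/3 = 571 + 1086.33 ≈ 1657

(926, 1657)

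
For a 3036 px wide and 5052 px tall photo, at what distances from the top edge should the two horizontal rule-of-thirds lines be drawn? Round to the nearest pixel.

y = 1684 px and y = 3368 px

5052 / 3 = 1684, so the horizontal lines sit at one and two thirds of 5052.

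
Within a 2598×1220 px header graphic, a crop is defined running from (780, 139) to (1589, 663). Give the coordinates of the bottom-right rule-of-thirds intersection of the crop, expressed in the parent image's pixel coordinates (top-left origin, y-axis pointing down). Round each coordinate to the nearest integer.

Crop width = 1589 − 780 = 809 px; one third is 269.67 px.
Crop height = 663 − 139 = 524 px; one third is 174.67 px.
The bottom-right point is two-thirds across and two-thirds down within the crop:
x = 780 + 2 × 269.67 ≈ 1319; y = 139 + 2 × 174.67 ≈ 488.

x = 1319 px, y = 488 px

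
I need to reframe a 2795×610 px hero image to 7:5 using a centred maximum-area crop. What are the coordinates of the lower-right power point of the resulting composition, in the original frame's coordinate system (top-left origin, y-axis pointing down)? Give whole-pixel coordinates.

(1540, 407)

2795/610 > 7/5, so the 7:5 crop keeps the full height 610 and trims width to 610 × 7/5 = 854.00 px.
Left offset = (2795 − 854.00)/2 = 970.50 px; top offset = 0.
Lower-right is two-thirds across and two-thirds down within the crop:
x = 970.50 + 2 × 854.00/3 ≈ 1540; y = 0.00 + 2 × 610.00/3 ≈ 407.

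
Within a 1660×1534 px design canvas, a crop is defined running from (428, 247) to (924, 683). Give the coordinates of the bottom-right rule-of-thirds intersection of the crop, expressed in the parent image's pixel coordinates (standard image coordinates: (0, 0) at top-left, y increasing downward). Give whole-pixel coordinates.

Crop width = 924 − 428 = 496 px; one third is 165.33 px.
Crop height = 683 − 247 = 436 px; one third is 145.33 px.
The bottom-right point is two-thirds across and two-thirds down within the crop:
x = 428 + 2 × 165.33 ≈ 759; y = 247 + 2 × 145.33 ≈ 538.

(759, 538)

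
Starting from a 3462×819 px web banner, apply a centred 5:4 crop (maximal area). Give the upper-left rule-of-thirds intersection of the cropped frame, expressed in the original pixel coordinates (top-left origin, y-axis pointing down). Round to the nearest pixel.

3462/819 > 5/4, so the 5:4 crop keeps the full height 819 and trims width to 819 × 5/4 = 1023.75 px.
Left offset = (3462 − 1023.75)/2 = 1219.12 px; top offset = 0.
Upper-left is one-third across and one-third down within the crop:
x = 1219.12 + 1 × 1023.75/3 ≈ 1560; y = 0.00 + 1 × 819.00/3 ≈ 273.

x = 1560 px, y = 273 px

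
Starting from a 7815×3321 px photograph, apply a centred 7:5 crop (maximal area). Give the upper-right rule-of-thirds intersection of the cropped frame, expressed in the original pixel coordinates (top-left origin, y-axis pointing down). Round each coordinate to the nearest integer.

(4682, 1107)

7815/3321 > 7/5, so the 7:5 crop keeps the full height 3321 and trims width to 3321 × 7/5 = 4649.40 px.
Left offset = (7815 − 4649.40)/2 = 1582.80 px; top offset = 0.
Upper-right is two-thirds across and one-third down within the crop:
x = 1582.80 + 2 × 4649.40/3 ≈ 4682; y = 0.00 + 1 × 3321.00/3 ≈ 1107.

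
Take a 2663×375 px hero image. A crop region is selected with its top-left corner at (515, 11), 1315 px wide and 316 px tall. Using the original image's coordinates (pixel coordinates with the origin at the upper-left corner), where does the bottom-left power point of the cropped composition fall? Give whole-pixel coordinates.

(953, 222)

One third of the crop width 1315 is 438.33 px.
One third of the crop height 316 is 105.33 px.
The bottom-left point is one-third across and two-thirds down within the crop:
x = 515 + 1 × 438.33 ≈ 953; y = 11 + 2 × 105.33 ≈ 222.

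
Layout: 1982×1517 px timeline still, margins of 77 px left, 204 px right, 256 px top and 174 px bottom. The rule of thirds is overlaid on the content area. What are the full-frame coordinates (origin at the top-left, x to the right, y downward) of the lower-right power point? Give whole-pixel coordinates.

Content width = 1982 − 77 − 204 = 1701 px; content height = 1517 − 256 − 174 = 1087 px.
Lower-right is two-thirds across and two-thirds down within the content area.
x = 77 + 2 × 1701/3 = 77 + 1134.00 ≈ 1211
y = 256 + 2 × 1087/3 = 256 + 724.67 ≈ 981

(1211, 981)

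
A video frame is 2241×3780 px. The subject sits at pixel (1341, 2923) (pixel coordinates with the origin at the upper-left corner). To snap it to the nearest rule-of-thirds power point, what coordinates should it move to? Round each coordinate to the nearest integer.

Third lines: x ∈ {747, 1494}, y ∈ {1260, 2520}.
1341 is closer to x = 1494; 2923 is closer to y = 2520.
So the nearest intersection is the lower-right power point.

x = 1494 px, y = 2520 px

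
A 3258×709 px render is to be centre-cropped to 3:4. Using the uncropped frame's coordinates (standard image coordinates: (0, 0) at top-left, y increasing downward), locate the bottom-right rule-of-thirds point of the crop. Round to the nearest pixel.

3258/709 > 3/4, so the 3:4 crop keeps the full height 709 and trims width to 709 × 3/4 = 531.75 px.
Left offset = (3258 − 531.75)/2 = 1363.12 px; top offset = 0.
Bottom-right is two-thirds across and two-thirds down within the crop:
x = 1363.12 + 2 × 531.75/3 ≈ 1718; y = 0.00 + 2 × 709.00/3 ≈ 473.

(1718, 473)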